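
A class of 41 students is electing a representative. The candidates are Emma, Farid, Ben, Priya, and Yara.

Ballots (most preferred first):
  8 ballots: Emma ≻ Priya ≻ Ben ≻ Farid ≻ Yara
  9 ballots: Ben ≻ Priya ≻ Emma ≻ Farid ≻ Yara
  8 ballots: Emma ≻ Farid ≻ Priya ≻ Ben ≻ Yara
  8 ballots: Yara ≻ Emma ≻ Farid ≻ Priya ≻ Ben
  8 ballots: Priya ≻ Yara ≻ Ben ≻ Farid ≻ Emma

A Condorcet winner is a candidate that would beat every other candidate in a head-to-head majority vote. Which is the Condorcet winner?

Emma vs Farid: 33–8
Emma vs Ben: 24–17
Emma vs Priya: 24–17
Emma vs Yara: 25–16
Emma beats every other candidate.

Emma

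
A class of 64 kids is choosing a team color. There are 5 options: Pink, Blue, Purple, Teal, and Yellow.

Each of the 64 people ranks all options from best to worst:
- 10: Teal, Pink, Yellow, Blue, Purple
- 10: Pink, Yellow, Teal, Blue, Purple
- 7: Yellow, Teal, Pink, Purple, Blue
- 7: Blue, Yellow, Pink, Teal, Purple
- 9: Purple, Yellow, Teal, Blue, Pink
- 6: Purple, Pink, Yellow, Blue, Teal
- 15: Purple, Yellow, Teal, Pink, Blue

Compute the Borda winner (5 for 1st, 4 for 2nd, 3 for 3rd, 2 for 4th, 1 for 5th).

Pink: 10×4 + 10×5 + 7×3 + 7×3 + 9×1 + 6×4 + 15×2 = 195
Blue: 10×2 + 10×2 + 7×1 + 7×5 + 9×2 + 6×2 + 15×1 = 127
Purple: 10×1 + 10×1 + 7×2 + 7×1 + 9×5 + 6×5 + 15×5 = 191
Teal: 10×5 + 10×3 + 7×4 + 7×2 + 9×3 + 6×1 + 15×3 = 200
Yellow: 10×3 + 10×4 + 7×5 + 7×4 + 9×4 + 6×3 + 15×4 = 247

Yellow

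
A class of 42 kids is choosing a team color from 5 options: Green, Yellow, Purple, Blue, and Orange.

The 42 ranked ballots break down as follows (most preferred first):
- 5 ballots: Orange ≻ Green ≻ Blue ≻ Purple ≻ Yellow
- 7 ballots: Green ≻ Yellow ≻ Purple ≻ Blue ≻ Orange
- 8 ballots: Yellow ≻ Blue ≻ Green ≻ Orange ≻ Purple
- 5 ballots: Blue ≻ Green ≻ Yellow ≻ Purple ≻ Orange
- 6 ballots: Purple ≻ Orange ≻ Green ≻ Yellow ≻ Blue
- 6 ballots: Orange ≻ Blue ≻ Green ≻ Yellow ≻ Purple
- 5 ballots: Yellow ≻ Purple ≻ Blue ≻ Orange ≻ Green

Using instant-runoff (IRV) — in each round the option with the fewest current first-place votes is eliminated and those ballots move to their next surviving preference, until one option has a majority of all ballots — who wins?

Round 1: Green 7, Yellow 13, Purple 6, Blue 5, Orange 11. Blue eliminated.
Round 2: Green 12, Yellow 13, Purple 6, Orange 11. Purple eliminated.
Round 3: Green 12, Yellow 13, Orange 17. Green eliminated.
Round 4: Yellow 25, Orange 17. Yellow has a majority (≥22).

Yellow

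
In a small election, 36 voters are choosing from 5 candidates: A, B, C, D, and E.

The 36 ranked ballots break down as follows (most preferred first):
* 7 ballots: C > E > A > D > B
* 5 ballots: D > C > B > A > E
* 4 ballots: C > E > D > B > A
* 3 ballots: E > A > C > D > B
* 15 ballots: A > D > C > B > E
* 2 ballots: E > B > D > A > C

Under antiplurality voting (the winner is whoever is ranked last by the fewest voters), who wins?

D

Last-place votes: A 4, B 10, C 2, D 0, E 20.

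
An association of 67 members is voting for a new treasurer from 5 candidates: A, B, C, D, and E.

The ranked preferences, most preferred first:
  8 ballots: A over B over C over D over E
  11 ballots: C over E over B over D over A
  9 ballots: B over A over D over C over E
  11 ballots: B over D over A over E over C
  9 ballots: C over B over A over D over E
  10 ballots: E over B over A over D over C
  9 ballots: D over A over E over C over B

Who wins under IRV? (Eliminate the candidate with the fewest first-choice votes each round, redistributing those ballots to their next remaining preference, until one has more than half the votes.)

Round 1: A 8, B 20, C 20, D 9, E 10. A eliminated.
Round 2: B 28, C 20, D 9, E 10. D eliminated.
Round 3: B 28, C 20, E 19. E eliminated.
Round 4: B 38, C 29. B has a majority (≥34).

B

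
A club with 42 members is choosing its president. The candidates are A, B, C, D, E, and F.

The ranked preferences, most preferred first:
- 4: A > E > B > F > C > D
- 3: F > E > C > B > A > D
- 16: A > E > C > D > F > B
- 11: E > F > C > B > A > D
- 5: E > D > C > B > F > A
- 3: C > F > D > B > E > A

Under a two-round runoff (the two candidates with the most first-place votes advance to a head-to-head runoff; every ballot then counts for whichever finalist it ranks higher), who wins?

E

Round 1 first-place votes: A 20, B 0, C 3, D 0, E 16, F 3. A and E advance.
Runoff: A is ranked above E on 20 ballots, E above A on 22.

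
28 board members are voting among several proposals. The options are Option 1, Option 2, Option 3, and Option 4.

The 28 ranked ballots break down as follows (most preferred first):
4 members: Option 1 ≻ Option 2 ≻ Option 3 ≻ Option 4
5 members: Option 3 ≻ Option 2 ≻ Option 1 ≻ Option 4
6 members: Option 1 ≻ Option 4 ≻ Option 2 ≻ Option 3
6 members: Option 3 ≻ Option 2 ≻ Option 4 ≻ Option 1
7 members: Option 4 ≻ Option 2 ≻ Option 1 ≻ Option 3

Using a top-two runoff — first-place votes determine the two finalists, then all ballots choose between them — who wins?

Option 1

Round 1 first-place votes: Option 1 10, Option 2 0, Option 3 11, Option 4 7. Option 3 and Option 1 advance.
Runoff: Option 3 is ranked above Option 1 on 11 ballots, Option 1 above Option 3 on 17.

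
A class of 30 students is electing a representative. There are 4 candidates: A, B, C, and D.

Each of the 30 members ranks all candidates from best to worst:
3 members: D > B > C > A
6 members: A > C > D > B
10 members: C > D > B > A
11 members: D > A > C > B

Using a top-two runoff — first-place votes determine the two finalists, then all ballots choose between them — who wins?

C

Round 1 first-place votes: A 6, B 0, C 10, D 14. D and C advance.
Runoff: D is ranked above C on 14 ballots, C above D on 16.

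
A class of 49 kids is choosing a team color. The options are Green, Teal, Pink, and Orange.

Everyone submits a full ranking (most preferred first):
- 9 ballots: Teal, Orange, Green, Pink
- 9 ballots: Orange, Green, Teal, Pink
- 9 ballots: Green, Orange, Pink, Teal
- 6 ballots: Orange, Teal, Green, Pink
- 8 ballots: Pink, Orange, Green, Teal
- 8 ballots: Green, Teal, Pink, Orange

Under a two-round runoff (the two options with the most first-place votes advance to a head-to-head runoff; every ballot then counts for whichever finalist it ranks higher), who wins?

Round 1 first-place votes: Green 17, Teal 9, Pink 8, Orange 15. Green and Orange advance.
Runoff: Green is ranked above Orange on 17 ballots, Orange above Green on 32.

Orange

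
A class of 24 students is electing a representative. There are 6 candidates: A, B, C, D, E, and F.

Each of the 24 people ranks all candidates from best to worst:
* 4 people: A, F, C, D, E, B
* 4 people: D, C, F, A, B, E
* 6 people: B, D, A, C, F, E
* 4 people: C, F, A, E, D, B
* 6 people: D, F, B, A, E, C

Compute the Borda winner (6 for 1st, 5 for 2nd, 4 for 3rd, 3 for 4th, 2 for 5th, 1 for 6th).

D

A: 4×6 + 4×3 + 6×4 + 4×4 + 6×3 = 94
B: 4×1 + 4×2 + 6×6 + 4×1 + 6×4 = 76
C: 4×4 + 4×5 + 6×3 + 4×6 + 6×1 = 84
D: 4×3 + 4×6 + 6×5 + 4×2 + 6×6 = 110
E: 4×2 + 4×1 + 6×1 + 4×3 + 6×2 = 42
F: 4×5 + 4×4 + 6×2 + 4×5 + 6×5 = 98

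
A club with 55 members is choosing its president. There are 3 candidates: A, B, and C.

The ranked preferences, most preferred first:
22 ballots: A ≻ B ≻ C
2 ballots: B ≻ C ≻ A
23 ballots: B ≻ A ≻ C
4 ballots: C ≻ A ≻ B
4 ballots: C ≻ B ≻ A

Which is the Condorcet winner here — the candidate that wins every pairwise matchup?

B vs A: 29–26
B vs C: 47–8
B beats every other candidate.

B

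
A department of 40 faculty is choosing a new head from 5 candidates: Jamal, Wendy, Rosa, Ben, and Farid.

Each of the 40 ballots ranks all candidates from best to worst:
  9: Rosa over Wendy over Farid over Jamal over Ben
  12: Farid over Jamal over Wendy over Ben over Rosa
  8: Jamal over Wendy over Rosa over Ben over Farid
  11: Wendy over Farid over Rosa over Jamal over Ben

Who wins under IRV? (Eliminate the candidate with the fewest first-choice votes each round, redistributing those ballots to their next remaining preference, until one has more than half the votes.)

Round 1: Jamal 8, Wendy 11, Rosa 9, Ben 0, Farid 12. Ben eliminated.
Round 2: Jamal 8, Wendy 11, Rosa 9, Farid 12. Jamal eliminated.
Round 3: Wendy 19, Rosa 9, Farid 12. Rosa eliminated.
Round 4: Wendy 28, Farid 12. Wendy has a majority (≥21).

Wendy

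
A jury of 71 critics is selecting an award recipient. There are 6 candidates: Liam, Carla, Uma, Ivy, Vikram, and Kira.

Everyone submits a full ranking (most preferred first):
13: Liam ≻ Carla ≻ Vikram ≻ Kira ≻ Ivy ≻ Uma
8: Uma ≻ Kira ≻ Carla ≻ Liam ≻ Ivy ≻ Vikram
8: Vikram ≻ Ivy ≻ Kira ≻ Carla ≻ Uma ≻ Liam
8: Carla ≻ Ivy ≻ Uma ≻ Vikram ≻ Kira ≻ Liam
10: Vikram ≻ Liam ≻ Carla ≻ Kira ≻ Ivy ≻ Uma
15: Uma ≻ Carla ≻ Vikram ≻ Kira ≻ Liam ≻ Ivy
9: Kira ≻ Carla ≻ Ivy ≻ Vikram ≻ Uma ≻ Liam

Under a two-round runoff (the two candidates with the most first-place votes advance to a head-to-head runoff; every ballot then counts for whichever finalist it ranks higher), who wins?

Vikram

Round 1 first-place votes: Liam 13, Carla 8, Uma 23, Ivy 0, Vikram 18, Kira 9. Uma and Vikram advance.
Runoff: Uma is ranked above Vikram on 31 ballots, Vikram above Uma on 40.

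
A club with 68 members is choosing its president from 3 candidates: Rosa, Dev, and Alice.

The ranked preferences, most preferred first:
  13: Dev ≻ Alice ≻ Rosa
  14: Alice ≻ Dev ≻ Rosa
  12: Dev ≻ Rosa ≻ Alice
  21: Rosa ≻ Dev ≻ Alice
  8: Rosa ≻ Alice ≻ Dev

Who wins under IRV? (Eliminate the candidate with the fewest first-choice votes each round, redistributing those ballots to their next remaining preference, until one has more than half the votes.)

Dev

Round 1: Rosa 29, Dev 25, Alice 14. Alice eliminated.
Round 2: Rosa 29, Dev 39. Dev has a majority (≥35).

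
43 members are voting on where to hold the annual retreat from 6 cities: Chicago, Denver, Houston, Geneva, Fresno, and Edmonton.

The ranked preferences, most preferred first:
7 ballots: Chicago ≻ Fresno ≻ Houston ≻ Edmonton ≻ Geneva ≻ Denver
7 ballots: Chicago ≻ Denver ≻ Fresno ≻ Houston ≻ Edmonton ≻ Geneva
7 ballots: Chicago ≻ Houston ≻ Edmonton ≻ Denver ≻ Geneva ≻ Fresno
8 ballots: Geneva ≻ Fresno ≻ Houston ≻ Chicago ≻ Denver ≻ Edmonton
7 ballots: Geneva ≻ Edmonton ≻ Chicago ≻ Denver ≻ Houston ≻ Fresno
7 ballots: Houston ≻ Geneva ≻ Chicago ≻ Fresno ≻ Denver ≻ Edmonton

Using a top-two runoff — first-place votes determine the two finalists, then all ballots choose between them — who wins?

Round 1 first-place votes: Chicago 21, Denver 0, Houston 7, Geneva 15, Fresno 0, Edmonton 0. Chicago and Geneva advance.
Runoff: Chicago is ranked above Geneva on 21 ballots, Geneva above Chicago on 22.

Geneva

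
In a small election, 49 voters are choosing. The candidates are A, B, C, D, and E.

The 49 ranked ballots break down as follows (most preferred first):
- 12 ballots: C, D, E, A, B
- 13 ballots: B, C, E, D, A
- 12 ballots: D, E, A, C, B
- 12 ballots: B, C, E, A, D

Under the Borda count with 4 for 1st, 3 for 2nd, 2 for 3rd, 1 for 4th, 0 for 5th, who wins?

A: 12×1 + 13×0 + 12×2 + 12×1 = 48
B: 12×0 + 13×4 + 12×0 + 12×4 = 100
C: 12×4 + 13×3 + 12×1 + 12×3 = 135
D: 12×3 + 13×1 + 12×4 + 12×0 = 97
E: 12×2 + 13×2 + 12×3 + 12×2 = 110

C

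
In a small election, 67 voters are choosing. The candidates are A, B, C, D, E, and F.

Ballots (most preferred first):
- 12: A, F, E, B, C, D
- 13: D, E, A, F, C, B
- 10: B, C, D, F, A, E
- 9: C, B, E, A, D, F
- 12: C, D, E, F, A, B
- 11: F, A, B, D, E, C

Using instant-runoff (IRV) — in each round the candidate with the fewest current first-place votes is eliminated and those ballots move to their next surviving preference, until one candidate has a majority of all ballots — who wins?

Round 1: A 12, B 10, C 21, D 13, E 0, F 11. E eliminated.
Round 2: A 12, B 10, C 21, D 13, F 11. B eliminated.
Round 3: A 12, C 31, D 13, F 11. F eliminated.
Round 4: A 23, C 31, D 13. D eliminated.
Round 5: A 36, C 31. A has a majority (≥34).

A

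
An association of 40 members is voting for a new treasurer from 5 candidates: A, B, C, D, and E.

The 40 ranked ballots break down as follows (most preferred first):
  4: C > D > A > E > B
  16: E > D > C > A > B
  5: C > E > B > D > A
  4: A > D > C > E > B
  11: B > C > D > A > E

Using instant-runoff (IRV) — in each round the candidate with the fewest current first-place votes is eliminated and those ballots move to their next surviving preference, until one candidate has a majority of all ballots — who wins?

Round 1: A 4, B 11, C 9, D 0, E 16. D eliminated.
Round 2: A 4, B 11, C 9, E 16. A eliminated.
Round 3: B 11, C 13, E 16. B eliminated.
Round 4: C 24, E 16. C has a majority (≥21).

C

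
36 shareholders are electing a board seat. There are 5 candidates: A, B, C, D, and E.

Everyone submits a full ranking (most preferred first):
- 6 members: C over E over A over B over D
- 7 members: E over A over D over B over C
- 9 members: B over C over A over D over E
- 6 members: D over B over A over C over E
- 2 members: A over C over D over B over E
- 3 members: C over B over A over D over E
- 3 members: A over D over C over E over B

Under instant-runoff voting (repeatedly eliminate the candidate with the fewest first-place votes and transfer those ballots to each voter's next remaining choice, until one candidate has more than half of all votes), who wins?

C

Round 1: A 5, B 9, C 9, D 6, E 7. A eliminated.
Round 2: B 9, C 11, D 9, E 7. E eliminated.
Round 3: B 9, C 11, D 16. B eliminated.
Round 4: C 20, D 16. C has a majority (≥19).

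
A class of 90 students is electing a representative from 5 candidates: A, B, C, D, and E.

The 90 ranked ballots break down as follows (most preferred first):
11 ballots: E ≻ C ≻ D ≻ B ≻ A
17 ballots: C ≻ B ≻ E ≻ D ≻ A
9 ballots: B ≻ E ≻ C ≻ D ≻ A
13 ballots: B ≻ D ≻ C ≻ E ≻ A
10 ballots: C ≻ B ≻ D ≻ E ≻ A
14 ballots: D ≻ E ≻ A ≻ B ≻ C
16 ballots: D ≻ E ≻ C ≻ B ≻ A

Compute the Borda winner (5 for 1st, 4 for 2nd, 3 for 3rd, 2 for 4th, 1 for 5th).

A: 11×1 + 17×1 + 9×1 + 13×1 + 10×1 + 14×3 + 16×1 = 118
B: 11×2 + 17×4 + 9×5 + 13×5 + 10×4 + 14×2 + 16×2 = 300
C: 11×4 + 17×5 + 9×3 + 13×3 + 10×5 + 14×1 + 16×3 = 307
D: 11×3 + 17×2 + 9×2 + 13×4 + 10×3 + 14×5 + 16×5 = 317
E: 11×5 + 17×3 + 9×4 + 13×2 + 10×2 + 14×4 + 16×4 = 308

D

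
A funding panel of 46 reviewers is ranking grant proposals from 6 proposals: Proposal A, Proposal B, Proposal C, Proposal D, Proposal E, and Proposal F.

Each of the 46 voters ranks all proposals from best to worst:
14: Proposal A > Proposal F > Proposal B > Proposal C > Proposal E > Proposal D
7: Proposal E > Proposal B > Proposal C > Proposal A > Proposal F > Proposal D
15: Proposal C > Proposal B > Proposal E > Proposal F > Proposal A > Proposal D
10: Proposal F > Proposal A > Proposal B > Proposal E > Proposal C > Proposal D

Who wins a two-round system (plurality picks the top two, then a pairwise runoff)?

Proposal A

Round 1 first-place votes: Proposal A 14, Proposal B 0, Proposal C 15, Proposal D 0, Proposal E 7, Proposal F 10. Proposal C and Proposal A advance.
Runoff: Proposal C is ranked above Proposal A on 22 ballots, Proposal A above Proposal C on 24.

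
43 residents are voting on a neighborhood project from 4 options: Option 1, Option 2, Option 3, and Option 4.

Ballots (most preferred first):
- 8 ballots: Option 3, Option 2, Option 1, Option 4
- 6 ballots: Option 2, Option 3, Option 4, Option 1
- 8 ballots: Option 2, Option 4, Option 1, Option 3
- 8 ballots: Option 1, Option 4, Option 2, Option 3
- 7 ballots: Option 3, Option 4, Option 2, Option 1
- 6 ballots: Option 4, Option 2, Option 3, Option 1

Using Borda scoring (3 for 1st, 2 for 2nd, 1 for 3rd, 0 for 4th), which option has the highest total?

Option 2

Option 1: 8×1 + 6×0 + 8×1 + 8×3 + 7×0 + 6×0 = 40
Option 2: 8×2 + 6×3 + 8×3 + 8×1 + 7×1 + 6×2 = 85
Option 3: 8×3 + 6×2 + 8×0 + 8×0 + 7×3 + 6×1 = 63
Option 4: 8×0 + 6×1 + 8×2 + 8×2 + 7×2 + 6×3 = 70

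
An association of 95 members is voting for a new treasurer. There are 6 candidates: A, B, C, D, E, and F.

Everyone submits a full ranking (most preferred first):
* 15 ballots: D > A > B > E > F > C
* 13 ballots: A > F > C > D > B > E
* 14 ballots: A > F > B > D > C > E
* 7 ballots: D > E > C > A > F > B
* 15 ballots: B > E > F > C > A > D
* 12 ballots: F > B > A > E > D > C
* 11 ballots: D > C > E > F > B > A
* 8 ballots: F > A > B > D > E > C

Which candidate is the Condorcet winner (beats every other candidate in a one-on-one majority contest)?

A

A vs B: 57–38
A vs C: 62–33
A vs D: 62–33
A vs E: 62–33
A vs F: 49–46
A beats every other candidate.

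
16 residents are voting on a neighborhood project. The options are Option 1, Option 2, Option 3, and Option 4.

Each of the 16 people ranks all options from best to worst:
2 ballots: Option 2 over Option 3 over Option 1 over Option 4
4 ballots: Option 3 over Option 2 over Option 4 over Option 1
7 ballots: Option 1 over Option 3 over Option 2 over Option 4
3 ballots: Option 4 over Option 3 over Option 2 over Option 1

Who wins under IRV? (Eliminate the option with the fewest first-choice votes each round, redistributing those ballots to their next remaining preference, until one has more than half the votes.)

Round 1: Option 1 7, Option 2 2, Option 3 4, Option 4 3. Option 2 eliminated.
Round 2: Option 1 7, Option 3 6, Option 4 3. Option 4 eliminated.
Round 3: Option 1 7, Option 3 9. Option 3 has a majority (≥9).

Option 3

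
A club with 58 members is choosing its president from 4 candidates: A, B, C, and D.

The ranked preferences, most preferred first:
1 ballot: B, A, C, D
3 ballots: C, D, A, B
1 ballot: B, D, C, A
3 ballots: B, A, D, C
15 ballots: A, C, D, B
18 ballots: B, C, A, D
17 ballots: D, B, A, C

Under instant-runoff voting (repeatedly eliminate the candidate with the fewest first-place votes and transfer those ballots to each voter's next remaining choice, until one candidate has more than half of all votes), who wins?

D

Round 1: A 15, B 23, C 3, D 17. C eliminated.
Round 2: A 15, B 23, D 20. A eliminated.
Round 3: B 23, D 35. D has a majority (≥30).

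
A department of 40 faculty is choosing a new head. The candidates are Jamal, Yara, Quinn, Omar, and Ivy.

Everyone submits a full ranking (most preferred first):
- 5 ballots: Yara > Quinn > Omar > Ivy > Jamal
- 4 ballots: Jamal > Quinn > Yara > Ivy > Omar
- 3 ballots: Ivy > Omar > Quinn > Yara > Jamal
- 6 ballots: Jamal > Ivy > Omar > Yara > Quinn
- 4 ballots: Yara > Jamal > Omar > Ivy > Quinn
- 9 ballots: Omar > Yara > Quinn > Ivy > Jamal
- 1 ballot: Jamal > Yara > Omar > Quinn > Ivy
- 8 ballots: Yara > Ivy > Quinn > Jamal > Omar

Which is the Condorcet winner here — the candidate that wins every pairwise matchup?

Yara vs Jamal: 29–11
Yara vs Quinn: 33–7
Yara vs Omar: 22–18
Yara vs Ivy: 31–9
Yara beats every other candidate.

Yara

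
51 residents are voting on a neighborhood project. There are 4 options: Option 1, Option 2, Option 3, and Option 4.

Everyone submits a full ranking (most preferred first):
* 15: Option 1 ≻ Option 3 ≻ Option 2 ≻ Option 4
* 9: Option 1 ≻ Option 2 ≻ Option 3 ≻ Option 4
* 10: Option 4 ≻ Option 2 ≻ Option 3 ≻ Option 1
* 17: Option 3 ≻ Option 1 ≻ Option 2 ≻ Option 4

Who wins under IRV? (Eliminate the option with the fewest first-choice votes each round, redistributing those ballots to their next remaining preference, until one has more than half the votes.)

Round 1: Option 1 24, Option 2 0, Option 3 17, Option 4 10. Option 2 eliminated.
Round 2: Option 1 24, Option 3 17, Option 4 10. Option 4 eliminated.
Round 3: Option 1 24, Option 3 27. Option 3 has a majority (≥26).

Option 3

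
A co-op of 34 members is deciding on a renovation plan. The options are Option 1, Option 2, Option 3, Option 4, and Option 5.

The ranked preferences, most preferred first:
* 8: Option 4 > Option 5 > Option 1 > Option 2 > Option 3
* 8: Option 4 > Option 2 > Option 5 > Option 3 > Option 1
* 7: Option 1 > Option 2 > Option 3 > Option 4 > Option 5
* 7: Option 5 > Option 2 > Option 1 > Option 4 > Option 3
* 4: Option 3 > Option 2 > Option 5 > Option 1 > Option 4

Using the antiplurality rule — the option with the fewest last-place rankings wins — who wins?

Last-place votes: Option 1 8, Option 2 0, Option 3 15, Option 4 4, Option 5 7.

Option 2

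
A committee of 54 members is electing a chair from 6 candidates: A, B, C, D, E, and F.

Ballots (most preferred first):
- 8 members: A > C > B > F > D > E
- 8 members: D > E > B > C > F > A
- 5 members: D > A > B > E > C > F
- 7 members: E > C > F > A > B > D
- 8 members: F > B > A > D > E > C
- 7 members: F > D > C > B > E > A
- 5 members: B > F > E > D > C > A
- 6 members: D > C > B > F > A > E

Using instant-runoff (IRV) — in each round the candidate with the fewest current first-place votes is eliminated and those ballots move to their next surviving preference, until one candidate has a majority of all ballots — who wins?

F

Round 1: A 8, B 5, C 0, D 19, E 7, F 15. C eliminated.
Round 2: A 8, B 5, D 19, E 7, F 15. B eliminated.
Round 3: A 8, D 19, E 7, F 20. E eliminated.
Round 4: A 8, D 19, F 27. A eliminated.
Round 5: D 19, F 35. F has a majority (≥28).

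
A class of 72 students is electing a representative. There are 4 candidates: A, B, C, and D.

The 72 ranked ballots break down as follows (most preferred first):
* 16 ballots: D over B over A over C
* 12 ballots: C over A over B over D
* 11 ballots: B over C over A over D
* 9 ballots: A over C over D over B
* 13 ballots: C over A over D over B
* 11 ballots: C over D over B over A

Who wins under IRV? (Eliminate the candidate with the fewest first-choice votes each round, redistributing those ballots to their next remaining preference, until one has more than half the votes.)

Round 1: A 9, B 11, C 36, D 16. A eliminated.
Round 2: B 11, C 45, D 16. C has a majority (≥37).

C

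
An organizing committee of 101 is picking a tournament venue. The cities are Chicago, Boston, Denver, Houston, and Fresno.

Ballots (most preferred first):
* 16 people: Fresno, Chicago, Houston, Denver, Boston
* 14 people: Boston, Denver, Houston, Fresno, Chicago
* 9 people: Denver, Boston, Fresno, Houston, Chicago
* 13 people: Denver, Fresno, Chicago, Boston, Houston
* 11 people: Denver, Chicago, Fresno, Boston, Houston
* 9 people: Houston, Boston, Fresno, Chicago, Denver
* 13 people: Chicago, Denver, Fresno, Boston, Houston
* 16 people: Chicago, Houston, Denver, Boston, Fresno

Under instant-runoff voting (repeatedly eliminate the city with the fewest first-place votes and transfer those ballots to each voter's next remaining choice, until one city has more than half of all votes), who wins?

Round 1: Chicago 29, Boston 14, Denver 33, Houston 9, Fresno 16. Houston eliminated.
Round 2: Chicago 29, Boston 23, Denver 33, Fresno 16. Fresno eliminated.
Round 3: Chicago 45, Boston 23, Denver 33. Boston eliminated.
Round 4: Chicago 54, Denver 47. Chicago has a majority (≥51).

Chicago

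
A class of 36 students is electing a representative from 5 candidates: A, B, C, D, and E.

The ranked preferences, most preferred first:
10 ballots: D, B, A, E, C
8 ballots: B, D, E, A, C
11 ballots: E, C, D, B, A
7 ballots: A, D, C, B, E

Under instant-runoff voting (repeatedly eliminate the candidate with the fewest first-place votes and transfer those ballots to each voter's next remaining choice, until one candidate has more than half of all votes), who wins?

Round 1: A 7, B 8, C 0, D 10, E 11. C eliminated.
Round 2: A 7, B 8, D 10, E 11. A eliminated.
Round 3: B 8, D 17, E 11. B eliminated.
Round 4: D 25, E 11. D has a majority (≥19).

D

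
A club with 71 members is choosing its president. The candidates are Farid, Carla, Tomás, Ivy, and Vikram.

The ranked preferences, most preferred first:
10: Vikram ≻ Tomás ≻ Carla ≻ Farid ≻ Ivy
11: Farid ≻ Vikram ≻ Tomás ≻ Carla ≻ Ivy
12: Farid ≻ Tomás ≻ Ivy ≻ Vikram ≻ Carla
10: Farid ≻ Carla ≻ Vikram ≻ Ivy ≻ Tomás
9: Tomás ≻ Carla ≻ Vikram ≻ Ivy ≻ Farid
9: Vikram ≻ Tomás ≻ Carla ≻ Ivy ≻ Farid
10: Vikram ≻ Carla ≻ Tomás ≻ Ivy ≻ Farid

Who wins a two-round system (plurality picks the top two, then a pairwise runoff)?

Vikram

Round 1 first-place votes: Farid 33, Carla 0, Tomás 9, Ivy 0, Vikram 29. Farid and Vikram advance.
Runoff: Farid is ranked above Vikram on 33 ballots, Vikram above Farid on 38.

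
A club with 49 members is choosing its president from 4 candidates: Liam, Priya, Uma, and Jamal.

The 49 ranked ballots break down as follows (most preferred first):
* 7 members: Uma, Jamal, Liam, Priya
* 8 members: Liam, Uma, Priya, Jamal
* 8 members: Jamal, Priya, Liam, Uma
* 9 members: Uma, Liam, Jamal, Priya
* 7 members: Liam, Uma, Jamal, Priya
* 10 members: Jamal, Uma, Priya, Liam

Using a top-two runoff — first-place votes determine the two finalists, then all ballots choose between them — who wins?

Round 1 first-place votes: Liam 15, Priya 0, Uma 16, Jamal 18. Jamal and Uma advance.
Runoff: Jamal is ranked above Uma on 18 ballots, Uma above Jamal on 31.

Uma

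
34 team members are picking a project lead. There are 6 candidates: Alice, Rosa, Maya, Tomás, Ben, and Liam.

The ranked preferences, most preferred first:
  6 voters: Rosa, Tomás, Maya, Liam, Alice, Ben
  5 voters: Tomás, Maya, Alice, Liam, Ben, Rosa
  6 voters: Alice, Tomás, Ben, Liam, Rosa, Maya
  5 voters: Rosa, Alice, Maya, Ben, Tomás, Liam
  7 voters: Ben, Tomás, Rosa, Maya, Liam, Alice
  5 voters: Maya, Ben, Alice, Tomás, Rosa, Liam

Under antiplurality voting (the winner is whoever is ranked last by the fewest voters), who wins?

Tomás

Last-place votes: Alice 7, Rosa 5, Maya 6, Tomás 0, Ben 6, Liam 10.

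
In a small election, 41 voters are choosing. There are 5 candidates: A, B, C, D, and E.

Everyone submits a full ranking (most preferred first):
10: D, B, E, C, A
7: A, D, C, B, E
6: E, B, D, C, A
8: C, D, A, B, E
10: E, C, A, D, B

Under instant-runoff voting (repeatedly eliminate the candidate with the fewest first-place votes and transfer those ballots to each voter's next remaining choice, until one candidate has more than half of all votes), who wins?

D

Round 1: A 7, B 0, C 8, D 10, E 16. B eliminated.
Round 2: A 7, C 8, D 10, E 16. A eliminated.
Round 3: C 8, D 17, E 16. C eliminated.
Round 4: D 25, E 16. D has a majority (≥21).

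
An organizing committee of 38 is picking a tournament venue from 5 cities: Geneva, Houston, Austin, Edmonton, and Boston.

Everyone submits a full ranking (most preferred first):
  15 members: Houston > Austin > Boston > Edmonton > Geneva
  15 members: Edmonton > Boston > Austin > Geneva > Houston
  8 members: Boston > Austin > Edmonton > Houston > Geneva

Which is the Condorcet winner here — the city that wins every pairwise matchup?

Boston

Boston vs Geneva: 38–0
Boston vs Houston: 23–15
Boston vs Austin: 23–15
Boston vs Edmonton: 23–15
Boston beats every other city.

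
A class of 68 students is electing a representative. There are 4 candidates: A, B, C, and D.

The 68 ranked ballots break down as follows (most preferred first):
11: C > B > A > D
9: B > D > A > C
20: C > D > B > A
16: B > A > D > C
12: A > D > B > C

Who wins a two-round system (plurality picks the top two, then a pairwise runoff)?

Round 1 first-place votes: A 12, B 25, C 31, D 0. C and B advance.
Runoff: C is ranked above B on 31 ballots, B above C on 37.

B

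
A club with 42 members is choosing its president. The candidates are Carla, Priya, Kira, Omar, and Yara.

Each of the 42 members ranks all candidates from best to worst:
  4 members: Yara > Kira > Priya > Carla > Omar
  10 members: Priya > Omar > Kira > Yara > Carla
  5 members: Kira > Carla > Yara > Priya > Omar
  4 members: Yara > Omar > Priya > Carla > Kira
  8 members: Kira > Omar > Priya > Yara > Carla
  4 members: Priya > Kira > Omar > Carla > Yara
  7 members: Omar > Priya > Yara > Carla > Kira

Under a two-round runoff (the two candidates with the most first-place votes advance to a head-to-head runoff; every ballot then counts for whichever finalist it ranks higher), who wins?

Round 1 first-place votes: Carla 0, Priya 14, Kira 13, Omar 7, Yara 8. Priya and Kira advance.
Runoff: Priya is ranked above Kira on 25 ballots, Kira above Priya on 17.

Priya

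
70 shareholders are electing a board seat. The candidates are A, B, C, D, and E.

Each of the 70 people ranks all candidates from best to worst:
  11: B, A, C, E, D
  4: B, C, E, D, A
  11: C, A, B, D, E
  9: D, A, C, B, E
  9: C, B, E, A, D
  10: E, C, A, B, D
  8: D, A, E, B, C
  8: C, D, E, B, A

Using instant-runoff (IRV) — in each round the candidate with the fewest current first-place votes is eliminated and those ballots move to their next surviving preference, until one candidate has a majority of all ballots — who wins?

Round 1: A 0, B 15, C 28, D 17, E 10. A eliminated.
Round 2: B 15, C 28, D 17, E 10. E eliminated.
Round 3: B 15, C 38, D 17. C has a majority (≥36).

C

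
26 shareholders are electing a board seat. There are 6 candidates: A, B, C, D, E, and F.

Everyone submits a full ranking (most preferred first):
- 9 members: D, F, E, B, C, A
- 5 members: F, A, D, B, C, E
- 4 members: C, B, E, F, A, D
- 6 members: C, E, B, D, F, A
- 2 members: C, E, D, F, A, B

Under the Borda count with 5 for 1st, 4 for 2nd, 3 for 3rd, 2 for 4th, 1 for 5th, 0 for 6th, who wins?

F

A: 9×0 + 5×4 + 4×1 + 6×0 + 2×1 = 26
B: 9×2 + 5×2 + 4×4 + 6×3 + 2×0 = 62
C: 9×1 + 5×1 + 4×5 + 6×5 + 2×5 = 74
D: 9×5 + 5×3 + 4×0 + 6×2 + 2×3 = 78
E: 9×3 + 5×0 + 4×3 + 6×4 + 2×4 = 71
F: 9×4 + 5×5 + 4×2 + 6×1 + 2×2 = 79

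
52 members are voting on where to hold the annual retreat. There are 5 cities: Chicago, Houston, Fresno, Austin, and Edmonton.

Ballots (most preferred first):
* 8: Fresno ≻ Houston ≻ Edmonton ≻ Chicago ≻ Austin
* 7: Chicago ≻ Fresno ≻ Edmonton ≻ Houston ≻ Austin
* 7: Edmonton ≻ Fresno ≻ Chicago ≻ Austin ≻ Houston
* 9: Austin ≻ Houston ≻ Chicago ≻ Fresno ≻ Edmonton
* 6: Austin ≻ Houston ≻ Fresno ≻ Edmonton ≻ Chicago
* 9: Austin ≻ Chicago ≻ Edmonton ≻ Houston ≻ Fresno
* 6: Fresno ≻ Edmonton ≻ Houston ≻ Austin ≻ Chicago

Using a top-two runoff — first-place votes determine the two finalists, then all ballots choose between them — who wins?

Fresno

Round 1 first-place votes: Chicago 7, Houston 0, Fresno 14, Austin 24, Edmonton 7. Austin and Fresno advance.
Runoff: Austin is ranked above Fresno on 24 ballots, Fresno above Austin on 28.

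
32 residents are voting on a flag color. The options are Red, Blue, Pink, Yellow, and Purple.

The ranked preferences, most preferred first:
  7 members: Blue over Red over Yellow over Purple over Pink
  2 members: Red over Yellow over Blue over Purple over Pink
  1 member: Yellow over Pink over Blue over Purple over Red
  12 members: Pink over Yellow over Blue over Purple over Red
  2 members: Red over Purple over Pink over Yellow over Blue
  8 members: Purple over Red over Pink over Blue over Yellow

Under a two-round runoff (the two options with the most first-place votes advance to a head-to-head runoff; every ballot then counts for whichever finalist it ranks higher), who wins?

Purple

Round 1 first-place votes: Red 4, Blue 7, Pink 12, Yellow 1, Purple 8. Pink and Purple advance.
Runoff: Pink is ranked above Purple on 13 ballots, Purple above Pink on 19.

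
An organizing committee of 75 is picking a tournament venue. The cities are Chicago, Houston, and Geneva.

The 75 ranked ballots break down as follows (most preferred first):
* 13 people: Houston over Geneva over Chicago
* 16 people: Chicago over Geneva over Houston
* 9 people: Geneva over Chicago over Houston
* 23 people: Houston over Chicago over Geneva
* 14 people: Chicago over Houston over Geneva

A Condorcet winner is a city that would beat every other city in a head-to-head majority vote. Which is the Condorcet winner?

Chicago vs Houston: 39–36
Chicago vs Geneva: 53–22
Chicago beats every other city.

Chicago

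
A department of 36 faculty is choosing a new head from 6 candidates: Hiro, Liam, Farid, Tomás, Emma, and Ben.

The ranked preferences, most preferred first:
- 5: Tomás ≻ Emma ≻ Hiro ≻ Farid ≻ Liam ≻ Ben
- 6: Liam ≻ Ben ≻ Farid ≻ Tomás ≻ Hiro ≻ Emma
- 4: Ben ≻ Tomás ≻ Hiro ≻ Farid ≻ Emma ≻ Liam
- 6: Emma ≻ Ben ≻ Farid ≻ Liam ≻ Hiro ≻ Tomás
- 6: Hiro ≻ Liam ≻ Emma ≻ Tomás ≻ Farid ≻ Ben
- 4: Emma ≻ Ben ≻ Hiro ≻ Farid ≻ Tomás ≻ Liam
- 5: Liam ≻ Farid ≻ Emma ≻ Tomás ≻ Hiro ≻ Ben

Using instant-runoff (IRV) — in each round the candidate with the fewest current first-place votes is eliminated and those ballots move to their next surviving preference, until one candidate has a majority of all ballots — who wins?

Round 1: Hiro 6, Liam 11, Farid 0, Tomás 5, Emma 10, Ben 4. Farid eliminated.
Round 2: Hiro 6, Liam 11, Tomás 5, Emma 10, Ben 4. Ben eliminated.
Round 3: Hiro 6, Liam 11, Tomás 9, Emma 10. Hiro eliminated.
Round 4: Liam 17, Tomás 9, Emma 10. Tomás eliminated.
Round 5: Liam 17, Emma 19. Emma has a majority (≥19).

Emma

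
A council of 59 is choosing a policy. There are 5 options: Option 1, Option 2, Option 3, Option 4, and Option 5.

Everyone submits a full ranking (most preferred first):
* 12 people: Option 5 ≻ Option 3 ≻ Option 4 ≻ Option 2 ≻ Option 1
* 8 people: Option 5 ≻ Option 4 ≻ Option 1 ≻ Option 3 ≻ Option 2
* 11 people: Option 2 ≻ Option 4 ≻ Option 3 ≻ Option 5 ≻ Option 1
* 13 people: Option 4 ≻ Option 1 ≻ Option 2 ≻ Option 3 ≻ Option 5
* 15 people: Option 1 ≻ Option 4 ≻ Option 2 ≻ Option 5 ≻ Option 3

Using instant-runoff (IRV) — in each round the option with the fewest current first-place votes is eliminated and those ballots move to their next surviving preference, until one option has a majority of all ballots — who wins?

Round 1: Option 1 15, Option 2 11, Option 3 0, Option 4 13, Option 5 20. Option 3 eliminated.
Round 2: Option 1 15, Option 2 11, Option 4 13, Option 5 20. Option 2 eliminated.
Round 3: Option 1 15, Option 4 24, Option 5 20. Option 1 eliminated.
Round 4: Option 4 39, Option 5 20. Option 4 has a majority (≥30).

Option 4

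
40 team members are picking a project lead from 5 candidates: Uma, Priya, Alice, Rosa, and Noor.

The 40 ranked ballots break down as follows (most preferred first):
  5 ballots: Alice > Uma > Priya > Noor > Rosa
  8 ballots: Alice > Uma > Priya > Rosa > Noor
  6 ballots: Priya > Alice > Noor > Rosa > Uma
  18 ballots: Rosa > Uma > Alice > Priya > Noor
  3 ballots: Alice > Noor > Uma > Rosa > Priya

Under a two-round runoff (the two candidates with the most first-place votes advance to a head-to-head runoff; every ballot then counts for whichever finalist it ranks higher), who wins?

Alice

Round 1 first-place votes: Uma 0, Priya 6, Alice 16, Rosa 18, Noor 0. Rosa and Alice advance.
Runoff: Rosa is ranked above Alice on 18 ballots, Alice above Rosa on 22.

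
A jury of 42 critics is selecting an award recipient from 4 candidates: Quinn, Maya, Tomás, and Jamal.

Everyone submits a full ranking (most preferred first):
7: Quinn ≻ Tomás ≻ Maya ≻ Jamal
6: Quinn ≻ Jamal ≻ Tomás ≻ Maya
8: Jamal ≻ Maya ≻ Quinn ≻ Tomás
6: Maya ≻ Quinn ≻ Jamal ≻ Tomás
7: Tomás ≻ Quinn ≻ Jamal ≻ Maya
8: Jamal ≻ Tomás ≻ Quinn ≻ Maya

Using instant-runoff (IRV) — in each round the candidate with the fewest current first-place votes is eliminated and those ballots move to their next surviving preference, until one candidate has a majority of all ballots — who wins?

Round 1: Quinn 13, Maya 6, Tomás 7, Jamal 16. Maya eliminated.
Round 2: Quinn 19, Tomás 7, Jamal 16. Tomás eliminated.
Round 3: Quinn 26, Jamal 16. Quinn has a majority (≥22).

Quinn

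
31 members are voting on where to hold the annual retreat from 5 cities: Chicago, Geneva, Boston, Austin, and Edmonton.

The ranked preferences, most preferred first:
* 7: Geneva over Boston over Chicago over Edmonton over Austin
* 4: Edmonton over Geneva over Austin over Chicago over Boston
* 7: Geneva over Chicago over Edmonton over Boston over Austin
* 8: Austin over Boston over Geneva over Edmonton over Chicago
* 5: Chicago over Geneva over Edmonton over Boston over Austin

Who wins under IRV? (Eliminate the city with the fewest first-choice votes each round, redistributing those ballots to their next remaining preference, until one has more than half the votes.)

Round 1: Chicago 5, Geneva 14, Boston 0, Austin 8, Edmonton 4. Boston eliminated.
Round 2: Chicago 5, Geneva 14, Austin 8, Edmonton 4. Edmonton eliminated.
Round 3: Chicago 5, Geneva 18, Austin 8. Geneva has a majority (≥16).

Geneva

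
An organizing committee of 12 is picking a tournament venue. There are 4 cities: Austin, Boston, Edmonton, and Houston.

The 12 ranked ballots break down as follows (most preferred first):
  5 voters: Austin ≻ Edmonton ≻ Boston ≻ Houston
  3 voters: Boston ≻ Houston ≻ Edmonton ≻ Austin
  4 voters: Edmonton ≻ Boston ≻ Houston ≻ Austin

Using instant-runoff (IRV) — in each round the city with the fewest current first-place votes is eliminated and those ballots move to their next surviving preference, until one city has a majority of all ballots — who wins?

Edmonton

Round 1: Austin 5, Boston 3, Edmonton 4, Houston 0. Houston eliminated.
Round 2: Austin 5, Boston 3, Edmonton 4. Boston eliminated.
Round 3: Austin 5, Edmonton 7. Edmonton has a majority (≥7).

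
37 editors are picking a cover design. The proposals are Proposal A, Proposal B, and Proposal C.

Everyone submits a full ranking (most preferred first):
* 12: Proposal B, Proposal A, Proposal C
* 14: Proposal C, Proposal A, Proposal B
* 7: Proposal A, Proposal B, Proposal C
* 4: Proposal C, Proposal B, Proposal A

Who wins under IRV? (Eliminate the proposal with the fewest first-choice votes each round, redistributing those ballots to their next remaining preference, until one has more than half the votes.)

Proposal B

Round 1: Proposal A 7, Proposal B 12, Proposal C 18. Proposal A eliminated.
Round 2: Proposal B 19, Proposal C 18. Proposal B has a majority (≥19).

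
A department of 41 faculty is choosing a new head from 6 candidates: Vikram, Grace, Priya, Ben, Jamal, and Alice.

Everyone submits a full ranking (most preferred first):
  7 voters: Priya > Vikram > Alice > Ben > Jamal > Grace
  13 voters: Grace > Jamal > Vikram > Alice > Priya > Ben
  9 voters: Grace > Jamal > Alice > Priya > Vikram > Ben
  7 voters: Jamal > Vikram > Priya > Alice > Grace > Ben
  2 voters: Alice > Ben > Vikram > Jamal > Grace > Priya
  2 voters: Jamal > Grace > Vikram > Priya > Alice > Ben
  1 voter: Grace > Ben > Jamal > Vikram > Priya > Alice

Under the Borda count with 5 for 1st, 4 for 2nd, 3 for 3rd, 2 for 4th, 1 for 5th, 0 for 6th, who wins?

Vikram: 7×4 + 13×3 + 9×1 + 7×4 + 2×3 + 2×3 + 1×2 = 118
Grace: 7×0 + 13×5 + 9×5 + 7×1 + 2×1 + 2×4 + 1×5 = 132
Priya: 7×5 + 13×1 + 9×2 + 7×3 + 2×0 + 2×2 + 1×1 = 92
Ben: 7×2 + 13×0 + 9×0 + 7×0 + 2×4 + 2×0 + 1×4 = 26
Jamal: 7×1 + 13×4 + 9×4 + 7×5 + 2×2 + 2×5 + 1×3 = 147
Alice: 7×3 + 13×2 + 9×3 + 7×2 + 2×5 + 2×1 + 1×0 = 100

Jamal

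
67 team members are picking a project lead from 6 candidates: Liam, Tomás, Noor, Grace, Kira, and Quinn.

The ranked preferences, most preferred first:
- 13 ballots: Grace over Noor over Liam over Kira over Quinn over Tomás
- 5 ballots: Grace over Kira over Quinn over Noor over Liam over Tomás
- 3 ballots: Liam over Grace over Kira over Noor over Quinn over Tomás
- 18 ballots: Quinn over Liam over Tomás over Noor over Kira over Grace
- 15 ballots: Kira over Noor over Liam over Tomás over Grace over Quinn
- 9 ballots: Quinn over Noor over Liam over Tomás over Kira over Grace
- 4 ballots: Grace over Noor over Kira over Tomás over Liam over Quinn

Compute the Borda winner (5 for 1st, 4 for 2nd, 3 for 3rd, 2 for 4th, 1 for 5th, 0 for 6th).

Noor

Liam: 13×3 + 5×1 + 3×5 + 18×4 + 15×3 + 9×3 + 4×1 = 207
Tomás: 13×0 + 5×0 + 3×0 + 18×3 + 15×2 + 9×2 + 4×2 = 110
Noor: 13×4 + 5×2 + 3×2 + 18×2 + 15×4 + 9×4 + 4×4 = 216
Grace: 13×5 + 5×5 + 3×4 + 18×0 + 15×1 + 9×0 + 4×5 = 137
Kira: 13×2 + 5×4 + 3×3 + 18×1 + 15×5 + 9×1 + 4×3 = 169
Quinn: 13×1 + 5×3 + 3×1 + 18×5 + 15×0 + 9×5 + 4×0 = 166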